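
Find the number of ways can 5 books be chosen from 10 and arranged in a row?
30,240

Explanation: P(10,5) = 10!/(10-5)! = 30,240.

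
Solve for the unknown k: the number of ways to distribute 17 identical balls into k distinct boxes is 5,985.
Stars and bars: the count is C(17+k−1, k−1), increasing in k. k=3: C(19,2) = 171, k=4: C(20,3) = 1,140, k=5: C(21,4) = 5,985 ✓. So k = 5.

Answer: 5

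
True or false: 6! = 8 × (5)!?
6! = 6 × 5! = 720, but 8 × 5! = 960.
Final answer: False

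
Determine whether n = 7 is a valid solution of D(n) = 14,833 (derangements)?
No
D(7) = (7-1)·[D(6) + D(5)] = 6·[265 + 44] = 1,854, which does not equal 14,833.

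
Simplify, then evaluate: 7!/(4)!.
210

Solution: This equals 7×6×5 = 210.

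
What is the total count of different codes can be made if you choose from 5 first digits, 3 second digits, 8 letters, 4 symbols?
480

Explanation: By the multiplication principle: 5 × 3 × 8 × 4 = 480.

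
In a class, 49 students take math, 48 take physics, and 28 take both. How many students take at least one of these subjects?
69

Explanation: |A∪B| = |A|+|B|-|A∩B| = 49+48-28 = 69.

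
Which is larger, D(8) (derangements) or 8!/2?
D(8) = (8-1)·[D(7) + D(6)] = 7·[1,854 + 265] = 14,833; 8!/2 = 40,320/2 = 20,160.

Answer: 8!/2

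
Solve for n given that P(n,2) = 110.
11

Working:
P(n,2) = n(n−1) is increasing in n; n(n−1) ≈ (n−0.5)^2 = 110 gives n ≈ 11.0. Check: P(9,2) = 72, P(10,2) = 90, P(11,2) = 110 ✓. So n = 11.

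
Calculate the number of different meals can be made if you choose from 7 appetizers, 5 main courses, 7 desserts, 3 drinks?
735

Working:
By the multiplication principle: 7 × 5 × 7 × 3 = 735.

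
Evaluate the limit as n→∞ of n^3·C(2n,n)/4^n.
∞
C(2n,n) ~ 4^n/√(πn), so n^3·C(2n,n)/4^n ~ n^(3 − 1/2)/√π → ∞.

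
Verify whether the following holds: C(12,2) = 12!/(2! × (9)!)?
False
The correct denominator is 2!×10!, giving C(12,2) = 66; the stated RHS is 12!/(2!×9!) = 660 ≠ 66, so the statement does not hold.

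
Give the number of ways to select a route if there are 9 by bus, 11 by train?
20

Solution: By the addition principle: 9 + 11 = 20.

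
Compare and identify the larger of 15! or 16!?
16!

Reasoning: 15!=1,307,674,368,000, 16!=20,922,789,888,000. 16! > 15!.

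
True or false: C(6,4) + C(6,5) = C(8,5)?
False

Explanation: Pascal's identity gives C(7,5) = 21, whereas C(8,5) = 56.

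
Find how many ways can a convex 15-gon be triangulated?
742,900

Reasoning: Using the Catalan number formula: C_n = C(2n, n) / (n+1)
C_13 = C(26, 13) / (13+1)
     = 10400600 / 14
     = 742,900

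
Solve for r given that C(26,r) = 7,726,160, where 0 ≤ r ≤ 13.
11

Reasoning: C(26,r) is increasing for 0 ≤ r ≤ 13. Stepping up (C(26,r+1) = C(26,r)·(26−r)/(r+1)): C(26,1) = 26, C(26,2) = 325, C(26,3) = 2,600, C(26,4) = 14,950, C(26,5) = 65,780, C(26,6) = 230,230, C(26,7) = 657,800, C(26,8) = 1,562,275, C(26,9) = 3,124,550, C(26,10) = 5,311,735, C(26,11) = 7,726,160 ✓. So r = 11.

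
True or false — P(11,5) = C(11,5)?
False
P(11,5) = 55,440 but C(11,5) = 462; they differ by a factor of 5! = 120, so the statement does not hold.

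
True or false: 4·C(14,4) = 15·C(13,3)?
Absorption identity k·C(n,k) = n·C(n-1,k-1). LHS = 4·1001 = 4,004; RHS = 15·286 = 4,290.

Answer: False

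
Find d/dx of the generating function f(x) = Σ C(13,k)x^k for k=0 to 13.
Term-by-term differentiation gives Σ k·C(13,k)x^{k-1} for k=1 to 13.
Final answer: Σ k·C(13,k)x^(k-1) for k=1 to 13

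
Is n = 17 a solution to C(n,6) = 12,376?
C(17,6) = 17·16·15·14·13·12/6! = 8,910,720/720 = 12,376, which equals 12,376.

Answer: Yes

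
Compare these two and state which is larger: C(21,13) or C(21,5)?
C(21,13)=203,490, C(21,5)=20,349.
Final answer: C(21,13)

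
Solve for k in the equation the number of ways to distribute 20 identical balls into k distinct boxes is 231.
Stars and bars: the count is C(20+k−1, k−1), increasing in k. k=2: C(21,1) = 21, k=3: C(22,2) = 231 ✓. So k = 3.
Final answer: 3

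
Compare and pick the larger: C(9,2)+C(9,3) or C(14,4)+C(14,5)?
C(14,4)+C(14,5)

Solution: First=120, Second=3,003.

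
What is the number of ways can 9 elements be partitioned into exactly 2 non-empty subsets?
This equals S(9,2), the Stirling number of the 2nd kind.
Using the Stirling recurrence: S(n,k) = k·S(n-1,k) + S(n-1,k-1)
S(9,2) = 2·S(8,2) + S(8,1)
         = 2·127 + 1
         = 254 + 1
         = 255
Final answer: 255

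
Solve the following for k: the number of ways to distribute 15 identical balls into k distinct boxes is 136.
3

Reasoning: Stars and bars: the count is C(15+k−1, k−1), increasing in k. k=2: C(16,1) = 16, k=3: C(17,2) = 136 ✓. So k = 3.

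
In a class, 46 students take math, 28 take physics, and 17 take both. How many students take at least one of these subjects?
57

|A∪B| = |A|+|B|-|A∩B| = 46+28-17 = 57.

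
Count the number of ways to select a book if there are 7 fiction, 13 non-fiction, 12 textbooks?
32

Working:
By the addition principle: 7 + 13 + 12 = 32.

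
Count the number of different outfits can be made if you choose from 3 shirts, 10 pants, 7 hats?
210

Working:
By the multiplication principle: 3 × 10 × 7 = 210.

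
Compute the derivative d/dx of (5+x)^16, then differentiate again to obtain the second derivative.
240(5+x)^14
First derivative: 16(5+x)^{15}. Second derivative: 16·15·(5+x)^{14} = 240(5+x)^{14}.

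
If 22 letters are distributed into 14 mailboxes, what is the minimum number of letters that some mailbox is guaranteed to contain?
2

Working:
Pigeonhole: ⌈22/14⌉ = 2.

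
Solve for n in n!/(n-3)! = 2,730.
15

Solution: n!/(n-3)! = n×(n-1)×(n-2), a product of 3 consecutive integers ≈ (n−1)^3. 2,730^(1/3) + 1 ≈ 15.0; check n = 15: 15×14×13 = 2,730 ✓. So n = 15.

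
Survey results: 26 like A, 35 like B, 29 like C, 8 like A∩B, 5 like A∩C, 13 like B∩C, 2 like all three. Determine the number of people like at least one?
66

Reasoning: |A∪B∪C| = 26+35+29-8-5-13+2 = 66.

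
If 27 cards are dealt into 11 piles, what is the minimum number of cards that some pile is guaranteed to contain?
3

Solution: Pigeonhole: ⌈27/11⌉ = 3.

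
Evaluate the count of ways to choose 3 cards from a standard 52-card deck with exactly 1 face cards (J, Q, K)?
9,360

Reasoning: 12 face cards and 40 non-face cards: C(12,1) × C(40,2) = 12 × 780 = 9,360.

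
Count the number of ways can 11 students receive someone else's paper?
14,684,570
Using D(n) = (n-1)[D(n-1) + D(n-2)]:
D(11) = (11-1) × [D(10) + D(9)]
      = 10 × [1334961 + 133496]
      = 10 × 1468457
      = 14,684,570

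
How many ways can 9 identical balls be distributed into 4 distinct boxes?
220

Explanation: C(9+4-1, 4-1) = C(12, 3) = 220.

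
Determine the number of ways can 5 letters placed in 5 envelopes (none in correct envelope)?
44

Using D(n) = (n-1)[D(n-1) + D(n-2)]:
D(5) = (5-1) × [D(4) + D(3)]
      = 4 × [9 + 2]
      = 4 × 11
      = 44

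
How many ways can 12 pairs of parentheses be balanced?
208,012

Solution: Using the Catalan number formula: C_n = C(2n, n) / (n+1)
C_12 = C(24, 12) / (12+1)
     = 2704156 / 13
     = 208,012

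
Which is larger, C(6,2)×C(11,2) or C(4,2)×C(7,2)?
C(6,2)×C(11,2)

Explanation: C(6,2)×C(11,2)=825, C(4,2)×C(7,2)=126.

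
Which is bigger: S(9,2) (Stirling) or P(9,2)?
S(9,2)

Working:
S(9,2) = 2·S(8,2) + S(8,1) = 2·127 + 1 = 255; P(9,2) = 72.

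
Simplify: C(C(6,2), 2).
105

Reasoning: C(6,2) = 15, then C(15, 2) = 105.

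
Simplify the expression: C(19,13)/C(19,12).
C(n,k+1)/C(n,k) = (n−k)/(k+1). Here (19−12)/(12+1) = 7/13 = 7/13.

Answer: 7/13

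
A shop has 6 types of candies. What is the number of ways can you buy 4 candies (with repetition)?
126

Explanation: Stars and bars: C(4+6-1, 4) = C(9, 4) = 126.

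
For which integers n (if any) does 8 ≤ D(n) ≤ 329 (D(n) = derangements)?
4, 5, 6

Using D(n) = (n−1)[D(n−1) + D(n−2)] with D(1)=0, D(2)=1: D(3)=2; D(4)=9; D(5)=44; D(6)=265; D(7)=1,854. So valid n = 4, 5, 6.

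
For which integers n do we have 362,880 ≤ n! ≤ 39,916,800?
n! is strictly increasing; 9! = 362,880 and 11! = 39,916,800, so valid n = 9, 10, 11.
Final answer: 9, 10, 11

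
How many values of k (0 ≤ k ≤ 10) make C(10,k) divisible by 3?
Checking C(10,k) mod 3 for k = 0..10: divisible at k = 2, 3, 4, 5, 6, 7, 8. That's 7 values.
Final answer: 7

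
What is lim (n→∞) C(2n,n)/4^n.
0
C(2n,n) ~ 4^n/√(πn), so C(2n,n)/4^n ~ 1/√(πn) → 0.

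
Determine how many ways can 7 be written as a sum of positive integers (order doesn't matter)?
15

Reasoning: Pentagonal recurrence p(n) = p(n−1) + p(n−2) − p(n−5) − p(n−7) + …: p(7) = p(6) + p(5) − p(2) − p(0) = 11 + 7 − 2 − 1 = 15.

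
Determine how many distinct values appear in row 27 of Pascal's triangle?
Row 27 has entries C(27,0)..C(27,27); by symmetry C(27,k)=C(27,27-k), giving 14 distinct values.

Answer: 14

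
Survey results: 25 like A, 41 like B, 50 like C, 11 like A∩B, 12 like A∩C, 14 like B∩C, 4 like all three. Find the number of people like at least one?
83

|A∪B∪C| = 25+41+50-11-12-14+4 = 83.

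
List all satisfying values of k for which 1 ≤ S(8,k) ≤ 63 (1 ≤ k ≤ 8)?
1, 7, 8

Explanation: S(8,1)=1; S(8,2)=127; S(8,3)=966; S(8,4)=1,701; S(8,5)=1,050; S(8,6)=266; S(8,7)=28; S(8,8)=1. So valid k = 1, 7, 8.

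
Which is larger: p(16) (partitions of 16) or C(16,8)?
C(16,8)

Explanation: Pentagonal recurrence p(n) = p(n−1) + p(n−2) − p(n−5) − p(n−7) + …: p(16) = p(15) + p(14) − p(11) − p(9) + p(4) + p(1) = 176 + 135 − 56 − 30 + 5 + 1 = 231; C(16,8) = 12,870.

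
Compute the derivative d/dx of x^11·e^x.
(11x^10 + x^11)e^x

Explanation: Product rule: d/dx[x^11]·e^x + x^11·d/dx[e^x] = 11x^{10}e^x + x^11e^x.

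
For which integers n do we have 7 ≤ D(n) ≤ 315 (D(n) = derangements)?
4, 5, 6

Working:
Using D(n) = (n−1)[D(n−1) + D(n−2)] with D(1)=0, D(2)=1: D(3)=2; D(4)=9; D(5)=44; D(6)=265; D(7)=1,854. So valid n = 4, 5, 6.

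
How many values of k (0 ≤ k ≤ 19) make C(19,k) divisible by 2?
Checking C(19,k) mod 2 for k = 0..19: divisible at k = 4, 5, 6, 7, 8, 9, 10, 11, 12, 13, 14, 15. That's 12 values.

Answer: 12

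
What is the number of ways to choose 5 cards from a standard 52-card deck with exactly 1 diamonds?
1,069,263

13 diamonds and 39 non-diamonds: C(13,1) × C(39,4) = 13 × 82251 = 1,069,263.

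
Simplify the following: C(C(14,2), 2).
4,095

Explanation: C(14,2) = 91, then C(91, 2) = 4,095.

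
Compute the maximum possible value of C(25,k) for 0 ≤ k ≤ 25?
5,200,300

Reasoning: Maximum at k = 12 or k = 13: C(25,12) = 5,200,300.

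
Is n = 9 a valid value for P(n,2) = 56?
P(9,2) = 9·8 = 72, which does not equal 56.

Answer: No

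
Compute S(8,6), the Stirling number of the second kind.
266

Solution: Using the Stirling recurrence: S(n,k) = k·S(n-1,k) + S(n-1,k-1)
S(8,6) = 6·S(7,6) + S(7,5)
         = 6·21 + 140
         = 126 + 140
         = 266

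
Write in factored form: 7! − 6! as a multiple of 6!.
6 × 6! = 4,320

Reasoning: 7! − 6! = 7·6! − 6! = (7 − 1)·6! = 6 × 6! = 4,320.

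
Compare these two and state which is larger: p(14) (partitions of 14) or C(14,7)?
Pentagonal recurrence p(n) = p(n−1) + p(n−2) − p(n−5) − p(n−7) + …: p(14) = p(13) + p(12) − p(9) − p(7) + p(2) = 101 + 77 − 30 − 15 + 2 = 135; C(14,7) = 3,432.

Answer: C(14,7)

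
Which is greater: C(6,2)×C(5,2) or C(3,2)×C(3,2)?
C(6,2)×C(5,2)
C(6,2)×C(5,2)=150, C(3,2)×C(3,2)=9.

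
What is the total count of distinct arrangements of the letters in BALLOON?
1,260
Word has 7 letters (B=1, A=1, L=2, O=2, N=1). Arrangements: 7!/Π(k!) = 1,260.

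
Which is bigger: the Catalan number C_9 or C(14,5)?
C_9

Reasoning: C_9 = C(18,9)/(9+1) = 48,620/10 = 4,862; C(14,5) = 2,002.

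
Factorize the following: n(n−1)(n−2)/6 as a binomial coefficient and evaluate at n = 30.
C(n,3); C(30,3) = 4,060

Reasoning: n(n−1)(n−2)/6 = n!/(3!(n−3)!) = C(n,3). At n = 30: C(30,3) = 4,060.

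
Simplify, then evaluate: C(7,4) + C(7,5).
56

Solution: By Pascal's identity: C(8,5) = 56.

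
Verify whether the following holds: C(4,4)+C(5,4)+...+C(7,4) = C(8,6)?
False
Hockey stick identity gives Σ = C(8,5) = 56; RHS C(8,6) = 28.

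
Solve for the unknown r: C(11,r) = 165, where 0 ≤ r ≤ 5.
3

Reasoning: C(11,r) is increasing for 0 ≤ r ≤ 5. Stepping up (C(11,r+1) = C(11,r)·(11−r)/(r+1)): C(11,1) = 11, C(11,2) = 55, C(11,3) = 165 ✓. So r = 3.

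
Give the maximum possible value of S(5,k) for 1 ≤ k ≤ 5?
25

Explanation: Row S(5,k) for k = 1..5 (via S(n,k) = k·S(n−1,k) + S(n−1,k−1)): 1, 15, 25, 10, 1. The row is unimodal; maximum at k = 3: 25.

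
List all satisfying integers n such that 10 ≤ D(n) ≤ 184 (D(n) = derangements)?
5

Explanation: Using D(n) = (n−1)[D(n−1) + D(n−2)] with D(1)=0, D(2)=1: D(4)=9; D(5)=44; D(6)=265. So valid n = 5.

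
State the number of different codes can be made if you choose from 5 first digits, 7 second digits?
35

Solution: By the multiplication principle: 5 × 7 = 35.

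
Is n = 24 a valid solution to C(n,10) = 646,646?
No

Reasoning: C(24,10) = 24·23·22·21·20·19·18·17·16·15/10! = 7,117,005,772,800/3,628,800 = 1,961,256, which does not equal 646,646.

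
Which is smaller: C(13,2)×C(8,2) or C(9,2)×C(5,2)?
C(13,2)×C(8,2)=2,184, C(9,2)×C(5,2)=360.

Answer: C(9,2)×C(5,2)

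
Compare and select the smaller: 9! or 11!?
9!

Solution: 9!=362,880, 11!=39,916,800. 11! > 9!.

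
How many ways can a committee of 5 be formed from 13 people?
1,287

Working:
C(13,5) = 13! / (5! × (13-5)!)
         = 13! / (5! × 8!)
         = 1,287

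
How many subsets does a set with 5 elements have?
32

Reasoning: Each element can be included or excluded: 2^5 = 32.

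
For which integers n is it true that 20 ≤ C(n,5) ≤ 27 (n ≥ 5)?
7
C(6,5)=6; C(7,5)=21; C(8,5)=56. So valid n = 7.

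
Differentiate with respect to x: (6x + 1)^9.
54(6x + 1)^8

Chain rule: 9(6x+1)^{8} × 6 = 54(6x+1)^{8}.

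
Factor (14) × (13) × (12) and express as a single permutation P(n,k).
P(14,3) = 14!/(11)!
Product of 3 consecutive descending integers starting at 14: P(14,3) = 14!/11! = 2,184.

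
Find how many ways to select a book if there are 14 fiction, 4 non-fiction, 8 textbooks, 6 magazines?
32
By the addition principle: 14 + 4 + 8 + 6 = 32.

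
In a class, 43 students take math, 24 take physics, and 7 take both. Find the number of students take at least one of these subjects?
60

|A∪B| = |A|+|B|-|A∩B| = 43+24-7 = 60.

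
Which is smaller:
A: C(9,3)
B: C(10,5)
A
A=C(9,3)=84, B=C(10,5)=252.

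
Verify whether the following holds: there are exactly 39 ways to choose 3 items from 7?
False

Reasoning: C(7,3) = 35 ≠ 39.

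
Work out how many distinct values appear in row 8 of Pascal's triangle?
5

Row 8 has entries C(8,0)..C(8,8); by symmetry C(8,k)=C(8,8-k), giving 5 distinct values.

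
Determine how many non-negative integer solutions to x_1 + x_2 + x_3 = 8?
45
C(8+3-1, 3-1) = 45.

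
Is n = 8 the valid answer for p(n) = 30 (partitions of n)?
No

Solution: Pentagonal recurrence p(n) = p(n−1) + p(n−2) − p(n−5) − p(n−7) + …: p(8) = p(7) + p(6) − p(3) − p(1) = 15 + 11 − 3 − 1 = 22, which does not equal 30.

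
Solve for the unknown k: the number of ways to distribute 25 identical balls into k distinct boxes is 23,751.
5

Working:
Stars and bars: the count is C(25+k−1, k−1), increasing in k. k=3: C(27,2) = 351, k=4: C(28,3) = 3,276, k=5: C(29,4) = 23,751 ✓. So k = 5.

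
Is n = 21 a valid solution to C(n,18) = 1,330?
Yes

Solution: C(21,18) = 21·20·19·18·17·16·15·14·13·12·11·10·9·8·7·6·5·4/18! = 8,515,157,028,618,240,000/6,402,373,705,728,000 = 1,330, which equals 1,330.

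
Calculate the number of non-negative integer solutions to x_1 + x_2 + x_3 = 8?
45

Reasoning: C(8+3-1, 3-1) = 45.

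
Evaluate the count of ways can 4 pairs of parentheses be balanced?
Using the Catalan number formula: C_n = C(2n, n) / (n+1)
C_4 = C(8, 4) / (4+1)
     = 70 / 5
     = 14

Answer: 14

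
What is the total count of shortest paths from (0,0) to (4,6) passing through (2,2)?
To (2,2): C(4,2)=6. From there: C(6,2)=15. Total: 90.
Final answer: 90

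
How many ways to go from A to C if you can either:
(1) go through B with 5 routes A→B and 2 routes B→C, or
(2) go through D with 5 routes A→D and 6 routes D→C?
Route via B: 5×2=10. Route via D: 5×6=30. Total: 40.
Final answer: 40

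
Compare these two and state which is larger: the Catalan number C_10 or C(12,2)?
C_10 = C(20,10)/(10+1) = 184,756/11 = 16,796; C(12,2) = 66.
Final answer: C_10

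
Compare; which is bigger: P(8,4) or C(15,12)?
P(8,4)

Explanation: P(8,4)=1,680, C(15,12)=455.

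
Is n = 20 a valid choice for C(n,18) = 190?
C(20,18) = 20·19·18·17·16·15·14·13·12·11·10·9·8·7·6·5·4·3/18! = 1,216,451,004,088,320,000/6,402,373,705,728,000 = 190, which equals 190.

Answer: Yes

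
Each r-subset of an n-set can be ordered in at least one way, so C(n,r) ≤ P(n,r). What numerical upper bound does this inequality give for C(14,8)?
121,080,960

Working:
P(14,8) = 14·13·12·11·10·9·8·7 = 121,080,960, so C(14,8) ≤ 121,080,960. (The bound is loose by a factor of 8! = 40,320: C(14,8) = 121,080,960/40,320 = 3,003.)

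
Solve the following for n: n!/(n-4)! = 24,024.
14

Working:
n!/(n-4)! = n×(n-1)×(n-2)×(n-3), a product of 4 consecutive integers ≈ (n−1.5)^4. 24,024^(1/4) + 1.5 ≈ 13.9; check n = 14: 14×13×12×11 = 24,024 ✓. So n = 14.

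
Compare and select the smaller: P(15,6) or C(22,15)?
C(22,15)

P(15,6)=3,603,600, C(22,15)=170,544.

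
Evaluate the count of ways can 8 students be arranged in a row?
40,320

Solution: Arrangements of 8 distinct objects: 8! = 40,320.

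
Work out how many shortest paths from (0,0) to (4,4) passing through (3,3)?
To (3,3): C(6,3)=20. From there: C(2,1)=2. Total: 40.
Final answer: 40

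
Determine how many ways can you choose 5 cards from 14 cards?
C(14,5) = 14! / (5! × (14-5)!)
         = 14! / (5! × 9!)
         = 2,002
Final answer: 2,002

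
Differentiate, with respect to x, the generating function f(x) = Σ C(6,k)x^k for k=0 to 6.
Term-by-term differentiation gives Σ k·C(6,k)x^{k-1} for k=1 to 6.

Answer: Σ k·C(6,k)x^(k-1) for k=1 to 6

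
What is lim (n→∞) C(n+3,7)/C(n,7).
Both numerator and denominator grow as n^7/7! for large n, so the ratio → 1.

Answer: 1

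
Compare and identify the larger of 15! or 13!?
15!

Solution: 15!=1,307,674,368,000, 13!=6,227,020,800. 15! > 13!.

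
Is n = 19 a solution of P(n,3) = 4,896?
P(19,3) = 19·18·17 = 5,814, which does not equal 4,896.
Final answer: No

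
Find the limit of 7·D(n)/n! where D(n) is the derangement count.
D(n)/n! → 1/e, so 7·D(n)/n! → 7/e.

Answer: 7/e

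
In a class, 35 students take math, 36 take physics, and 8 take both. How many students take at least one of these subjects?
|A∪B| = |A|+|B|-|A∩B| = 35+36-8 = 63.
Final answer: 63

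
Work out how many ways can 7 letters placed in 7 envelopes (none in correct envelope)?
Using D(n) = (n-1)[D(n-1) + D(n-2)]:
D(7) = (7-1) × [D(6) + D(5)]
      = 6 × [265 + 44]
      = 6 × 309
      = 1,854

Answer: 1,854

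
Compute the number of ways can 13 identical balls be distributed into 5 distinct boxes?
C(13+5-1, 5-1) = C(17, 4) = 2,380.
Final answer: 2,380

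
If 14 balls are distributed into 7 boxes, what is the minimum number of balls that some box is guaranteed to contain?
2
Pigeonhole: ⌈14/7⌉ = 2.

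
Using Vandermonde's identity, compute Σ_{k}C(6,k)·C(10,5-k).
4,368

Reasoning: = C(6+10,5) = C(16,5) = 4,368.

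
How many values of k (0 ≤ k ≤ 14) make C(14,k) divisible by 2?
7
Checking C(14,k) mod 2 for k = 0..14: divisible at k = 1, 3, 5, 7, 9, 11, 13. That's 7 values.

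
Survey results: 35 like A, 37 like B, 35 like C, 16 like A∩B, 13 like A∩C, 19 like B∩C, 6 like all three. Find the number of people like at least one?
|A∪B∪C| = 35+37+35-16-13-19+6 = 65.

Answer: 65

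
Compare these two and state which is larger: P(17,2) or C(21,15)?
C(21,15)

Solution: P(17,2)=272, C(21,15)=54,264.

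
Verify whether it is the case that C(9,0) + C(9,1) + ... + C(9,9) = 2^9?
True

Solution: Binomial theorem with x = y = 1: Σ C(9,i) = (1+1)^9 = 2^9 = 512. The statement holds.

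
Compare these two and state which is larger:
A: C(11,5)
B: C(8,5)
A

Reasoning: A=C(11,5)=462, B=C(8,5)=56.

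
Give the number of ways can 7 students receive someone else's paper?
1,854

Solution: Using D(n) = (n-1)[D(n-1) + D(n-2)]:
D(7) = (7-1) × [D(6) + D(5)]
      = 6 × [265 + 44]
      = 6 × 309
      = 1,854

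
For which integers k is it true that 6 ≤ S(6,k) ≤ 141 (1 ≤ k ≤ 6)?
2, 3, 4, 5

Working:
S(6,1)=1; S(6,2)=31; S(6,3)=90; S(6,4)=65; S(6,5)=15; S(6,6)=1. So valid k = 2, 3, 4, 5.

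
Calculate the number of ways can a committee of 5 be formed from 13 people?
1,287
C(13,5) = 13! / (5! × (13-5)!)
         = 13! / (5! × 8!)
         = 1,287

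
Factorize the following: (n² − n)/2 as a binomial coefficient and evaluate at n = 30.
C(n,2); C(30,2) = 435

Reasoning: (n² − n)/2 = n(n−1)/2 = C(n,2). At n = 30: C(30,2) = 435.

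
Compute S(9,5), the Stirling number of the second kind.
Using the Stirling recurrence: S(n,k) = k·S(n-1,k) + S(n-1,k-1)
S(9,5) = 5·S(8,5) + S(8,4)
         = 5·1050 + 1701
         = 5250 + 1701
         = 6,951
Final answer: 6,951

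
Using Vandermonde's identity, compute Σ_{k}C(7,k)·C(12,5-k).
11,628

Solution: = C(7+12,5) = C(19,5) = 11,628.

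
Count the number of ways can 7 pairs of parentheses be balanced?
429

Working:
Using the Catalan number formula: C_n = C(2n, n) / (n+1)
C_7 = C(14, 7) / (7+1)
     = 3432 / 8
     = 429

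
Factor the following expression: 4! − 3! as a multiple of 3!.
4! − 3! = 4·3! − 3! = (4 − 1)·3! = 3 × 3! = 18.
Final answer: 3 × 3! = 18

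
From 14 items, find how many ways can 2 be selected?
C(14,2) = 14! / (2! × (14-2)!)
         = 14! / (2! × 12!)
         = 91

Answer: 91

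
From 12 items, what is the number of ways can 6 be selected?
C(12,6) = 12! / (6! × (12-6)!)
         = 12! / (6! × 6!)
         = 924

Answer: 924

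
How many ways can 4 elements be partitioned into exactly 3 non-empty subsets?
6

Reasoning: This equals S(4,3), the Stirling number of the 2nd kind.
Using the Stirling recurrence: S(n,k) = k·S(n-1,k) + S(n-1,k-1)
S(4,3) = 3·S(3,3) + S(3,2)
         = 3·1 + 3
         = 3 + 3
         = 6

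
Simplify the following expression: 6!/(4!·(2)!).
15

Reasoning: This is C(6,4) = 15.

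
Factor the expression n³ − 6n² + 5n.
n(n − 1)(n − 5)

n³ − 6n² + 5n = n(n² − 6n + 5) = n(n − 1)(n − 5).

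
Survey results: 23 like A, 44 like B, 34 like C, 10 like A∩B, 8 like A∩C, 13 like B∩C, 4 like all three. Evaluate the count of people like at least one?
74

Working:
|A∪B∪C| = 23+44+34-10-8-13+4 = 74.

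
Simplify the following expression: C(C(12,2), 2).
C(12,2) = 66, then C(66, 2) = 2,145.

Answer: 2,145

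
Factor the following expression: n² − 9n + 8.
(n − 1)(n − 8)

Solution: Seek roots whose sum is 9 and product is 8: (1, 8). So n² − 9n + 8 = (n − 1)(n − 8).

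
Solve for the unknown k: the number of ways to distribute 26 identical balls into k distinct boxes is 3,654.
4

Solution: Stars and bars: the count is C(26+k−1, k−1), increasing in k. k=2: C(27,1) = 27, k=3: C(28,2) = 378, k=4: C(29,3) = 3,654 ✓. So k = 4.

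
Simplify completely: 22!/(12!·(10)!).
646,646

Solution: This is C(22,12) = 646,646.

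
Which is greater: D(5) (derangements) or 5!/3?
D(5)

Explanation: D(5) = (5-1)·[D(4) + D(3)] = 4·[9 + 2] = 44; 5!/3 = 120/3 = 40.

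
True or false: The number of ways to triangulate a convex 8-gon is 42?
False
Triangulations of a convex 8-gon are counted by the Catalan number C_6: C_6 = C(12,6)/(6+1) = 924/7 = 132.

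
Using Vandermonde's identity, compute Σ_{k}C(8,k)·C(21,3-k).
= C(8+21,3) = C(29,3) = 3,654.

Answer: 3,654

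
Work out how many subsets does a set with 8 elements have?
Each element can be included or excluded: 2^8 = 256.
Final answer: 256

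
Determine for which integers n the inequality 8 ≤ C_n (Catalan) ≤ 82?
C_3=5; C_4=14; C_5=42; C_6=132. So valid n = 4, 5.
Final answer: 4, 5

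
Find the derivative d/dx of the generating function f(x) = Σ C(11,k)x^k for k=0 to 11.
Term-by-term differentiation gives Σ k·C(11,k)x^{k-1} for k=1 to 11.

Answer: Σ k·C(11,k)x^(k-1) for k=1 to 11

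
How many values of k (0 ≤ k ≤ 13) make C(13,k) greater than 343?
6

Explanation: Row 13 is unimodal and symmetric about k=13/2. C(13,3)=286 ≤ 343; C(13,4)=715 > 343; by symmetry C(13,k) > 343 for k = 4..9. That's 9 - 4 + 1 = 6 values.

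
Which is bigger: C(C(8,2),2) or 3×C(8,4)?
C(C(8,2),2)=378, 3×C(8,4)=210.
Final answer: C(C(8,2),2)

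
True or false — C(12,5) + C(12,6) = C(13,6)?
Pascal's identity: LHS = 792 + 924 = 1,716; RHS = C(13,6) = 1,716. Both sides agree, so the statement holds.

Answer: True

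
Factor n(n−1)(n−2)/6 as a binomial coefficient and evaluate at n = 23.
C(n,3); C(23,3) = 1,771

Explanation: n(n−1)(n−2)/6 = n!/(3!(n−3)!) = C(n,3). At n = 23: C(23,3) = 1,771.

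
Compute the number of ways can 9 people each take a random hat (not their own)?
133,496

Explanation: Using D(n) = (n-1)[D(n-1) + D(n-2)]:
D(9) = (9-1) × [D(8) + D(7)]
      = 8 × [14833 + 1854]
      = 8 × 16687
      = 133,496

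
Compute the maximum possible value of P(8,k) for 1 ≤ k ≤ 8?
40,320

Solution: P(8,k) increases in k, so maximum at k = 8: 8! = 40,320.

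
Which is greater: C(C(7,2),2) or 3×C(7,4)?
C(C(7,2),2)

Explanation: C(C(7,2),2)=210, 3×C(7,4)=105.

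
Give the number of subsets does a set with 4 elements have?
16

Solution: Each element can be included or excluded: 2^4 = 16.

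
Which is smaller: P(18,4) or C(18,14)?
C(18,14)
P(18,4)=73,440, C(18,14)=3,060.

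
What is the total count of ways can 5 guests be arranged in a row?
Arrangements of 5 distinct objects: 5! = 120.
Final answer: 120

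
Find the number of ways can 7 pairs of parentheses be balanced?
429

Using the Catalan number formula: C_n = C(2n, n) / (n+1)
C_7 = C(14, 7) / (7+1)
     = 3432 / 8
     = 429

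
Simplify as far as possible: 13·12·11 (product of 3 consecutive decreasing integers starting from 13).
1,716

Working:
This is P(13,3) = 13!/(10)! = 1,716.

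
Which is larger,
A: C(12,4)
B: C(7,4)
A

Working:
A=C(12,4)=495, B=C(7,4)=35.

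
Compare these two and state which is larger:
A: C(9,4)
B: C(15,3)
A=C(9,4)=126, B=C(15,3)=455.

Answer: B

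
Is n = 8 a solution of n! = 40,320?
Yes

8! = 8·7! = 8·5,040 = 40,320, which equals 40,320.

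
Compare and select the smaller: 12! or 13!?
12!

Reasoning: 12!=479,001,600, 13!=6,227,020,800. 13! > 12!.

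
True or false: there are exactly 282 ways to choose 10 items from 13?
C(13,10) = 286 ≠ 282.
Final answer: False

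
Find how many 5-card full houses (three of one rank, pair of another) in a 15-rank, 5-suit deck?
21,000

Explanation: Triple rank: 15. Triple suits: C(5,3)=10. Pair rank: 14. Pair suits: C(5,2)=10. Total: 21,000.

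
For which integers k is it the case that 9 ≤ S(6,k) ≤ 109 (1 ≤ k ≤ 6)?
2, 3, 4, 5

Working:
S(6,1)=1; S(6,2)=31; S(6,3)=90; S(6,4)=65; S(6,5)=15; S(6,6)=1. So valid k = 2, 3, 4, 5.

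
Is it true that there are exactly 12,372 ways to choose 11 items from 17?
False

Solution: C(17,11) = 12,376 ≠ 12372.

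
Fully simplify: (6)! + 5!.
840

Explanation: (6)! + 5! = (6)·5! + 5! = (6+1)·5! = 7·5! = 840.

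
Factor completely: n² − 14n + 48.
(n − 6)(n − 8)

Explanation: Seek roots whose sum is 14 and product is 48: (6, 8). So n² − 14n + 48 = (n − 6)(n − 8).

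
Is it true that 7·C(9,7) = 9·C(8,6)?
True

Reasoning: Absorption identity k·C(n,k) = n·C(n-1,k-1). LHS = 7·36 = 252; RHS = 9·28 = 252.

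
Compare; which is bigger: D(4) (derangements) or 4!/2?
4!/2

Working:
D(4) = (4-1)·[D(3) + D(2)] = 3·[2 + 1] = 9; 4!/2 = 24/2 = 12.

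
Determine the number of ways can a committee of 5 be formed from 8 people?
56

Reasoning: C(8,5) = 8! / (5! × (8-5)!)
         = 8! / (5! × 3!)
         = 56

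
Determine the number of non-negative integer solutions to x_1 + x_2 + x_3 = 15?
136

C(15+3-1, 3-1) = 136.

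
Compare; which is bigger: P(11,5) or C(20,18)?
P(11,5)

Explanation: P(11,5)=55,440, C(20,18)=190.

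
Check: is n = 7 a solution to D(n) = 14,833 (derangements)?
D(7) = (7-1)·[D(6) + D(5)] = 6·[265 + 44] = 1,854, which does not equal 14,833.

Answer: No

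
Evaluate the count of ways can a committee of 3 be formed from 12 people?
220

Solution: C(12,3) = 12! / (3! × (12-3)!)
         = 12! / (3! × 9!)
         = 220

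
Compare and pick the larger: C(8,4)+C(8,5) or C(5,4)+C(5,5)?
First=126, Second=6.

Answer: C(8,4)+C(8,5)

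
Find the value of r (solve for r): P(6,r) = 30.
P(6,r) = 6·5·…·(6−r+1), a product of r factors. Multiplying down from 6: 6 = 6; 6·5 = 30 ✓ (2 factors). So r = 2.
Final answer: 2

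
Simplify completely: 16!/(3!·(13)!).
560

Working:
This is C(16,3) = 560.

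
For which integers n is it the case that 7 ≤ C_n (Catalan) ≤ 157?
C_3=5; C_4=14; C_5=42; C_6=132; C_7=429. So valid n = 4, 5, 6.

Answer: 4, 5, 6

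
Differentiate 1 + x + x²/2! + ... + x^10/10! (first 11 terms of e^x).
1 + x + x²/2! + ... + x^9/9!

Working:
Differentiating term by term gives the first 10 terms of e^x.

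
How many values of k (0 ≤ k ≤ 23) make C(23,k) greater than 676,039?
6

Reasoning: Row 23 is unimodal and symmetric about k=23/2. C(23,8)=490,314 ≤ 676,039; C(23,9)=817,190 > 676,039; by symmetry C(23,k) > 676,039 for k = 9..14. That's 14 - 9 + 1 = 6 values.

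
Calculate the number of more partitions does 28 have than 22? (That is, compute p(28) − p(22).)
2,716

Explanation: Pentagonal recurrence p(n) = p(n−1) + p(n−2) − p(n−5) − p(n−7) + …: p(28) = p(27) + p(26) − p(23) − p(21) + p(16) + p(13) − p(6) − p(2) = 3,010 + 2,436 − 1,255 − 792 + 231 + 101 − 11 − 2 = 3,718.
p(22) = p(21) + p(20) − p(17) − p(15) + p(10) + p(7) − p(0) = 792 + 627 − 297 − 176 + 42 + 15 − 1 = 1,002.
Difference = 3,718 − 1,002 = 2,716.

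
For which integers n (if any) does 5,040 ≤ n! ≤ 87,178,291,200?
7, 8, 9, 10, 11, 12, 13, 14

Explanation: n! is strictly increasing; 7! = 5,040 and 14! = 87,178,291,200, so valid n = 7, 8, 9, 10, 11, 12, 13, 14.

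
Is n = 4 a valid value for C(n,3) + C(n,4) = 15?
C(4,3) + C(4,4) = 4 + 1 = 5, which does not equal 15.

Answer: No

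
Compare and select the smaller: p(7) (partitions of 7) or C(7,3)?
p(7)

Reasoning: Pentagonal recurrence p(n) = p(n−1) + p(n−2) − p(n−5) − p(n−7) + …: p(7) = p(6) + p(5) − p(2) − p(0) = 11 + 7 − 2 − 1 = 15; C(7,3) = 35.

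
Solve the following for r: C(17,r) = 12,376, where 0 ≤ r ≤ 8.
6

C(17,r) is increasing for 0 ≤ r ≤ 8. Stepping up (C(17,r+1) = C(17,r)·(17−r)/(r+1)): C(17,1) = 17, C(17,2) = 136, C(17,3) = 680, C(17,4) = 2,380, C(17,5) = 6,188, C(17,6) = 12,376 ✓. So r = 6.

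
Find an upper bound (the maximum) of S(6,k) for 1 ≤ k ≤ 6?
90

Solution: Row S(6,k) for k = 1..6 (via S(n,k) = k·S(n−1,k) + S(n−1,k−1)): 1, 31, 90, 65, 15, 1. The row is unimodal; maximum at k = 3: 90.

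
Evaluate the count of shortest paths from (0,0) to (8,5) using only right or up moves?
1,287

Reasoning: Choose 8 rights from 13 moves: C(13,8) = 1,287.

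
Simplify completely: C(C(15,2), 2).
C(15,2) = 105, then C(105, 2) = 5,460.

Answer: 5,460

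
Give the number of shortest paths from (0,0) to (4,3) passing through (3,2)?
20

Reasoning: To (3,2): C(5,3)=10. From there: C(2,1)=2. Total: 20.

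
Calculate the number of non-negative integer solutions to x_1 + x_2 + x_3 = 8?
45

C(8+3-1, 3-1) = 45.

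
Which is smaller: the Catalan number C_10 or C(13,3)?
C(13,3)

C_10 = C(20,10)/(10+1) = 184,756/11 = 16,796; C(13,3) = 286.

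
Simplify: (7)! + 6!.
5,760

(7)! + 6! = (7)·6! + 6! = (7+1)·6! = 8·6! = 5,760.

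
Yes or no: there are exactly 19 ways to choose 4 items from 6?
No
C(6,4) = 15 ≠ 19.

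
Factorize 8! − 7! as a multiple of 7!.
7 × 7! = 35,280

Explanation: 8! − 7! = 8·7! − 7! = (8 − 1)·7! = 7 × 7! = 35,280.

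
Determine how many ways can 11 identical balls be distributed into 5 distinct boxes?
C(11+5-1, 5-1) = C(15, 4) = 1,365.
Final answer: 1,365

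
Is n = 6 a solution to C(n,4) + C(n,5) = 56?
No

Reasoning: C(6,4) + C(6,5) = 15 + 6 = 21, which does not equal 56.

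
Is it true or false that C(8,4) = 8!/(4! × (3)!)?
The correct denominator is 4!×4!, giving C(8,4) = 70; the stated RHS is 8!/(4!×3!) = 280 ≠ 70, so the statement does not hold.

Answer: False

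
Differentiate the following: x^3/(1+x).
Quotient rule: [3x^{2}(1+x) - x^3]/(1+x)².
Final answer: (3x^2(1+x) - x^3)/(1+x)²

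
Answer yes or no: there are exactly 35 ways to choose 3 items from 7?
C(7,3) = 35.

Answer: Yes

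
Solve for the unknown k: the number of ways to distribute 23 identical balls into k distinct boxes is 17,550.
5

Explanation: Stars and bars: the count is C(23+k−1, k−1), increasing in k. k=3: C(25,2) = 300, k=4: C(26,3) = 2,600, k=5: C(27,4) = 17,550 ✓. So k = 5.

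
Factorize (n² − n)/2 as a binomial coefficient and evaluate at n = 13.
C(n,2); C(13,2) = 78

Reasoning: (n² − n)/2 = n(n−1)/2 = C(n,2). At n = 13: C(13,2) = 78.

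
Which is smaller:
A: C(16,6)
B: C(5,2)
B

Working:
A=C(16,6)=8,008, B=C(5,2)=10.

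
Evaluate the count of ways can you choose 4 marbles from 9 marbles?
126

Solution: C(9,4) = 9! / (4! × (9-4)!)
         = 9! / (4! × 5!)
         = 126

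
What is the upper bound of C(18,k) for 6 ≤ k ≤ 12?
48,620

Working:
C(18,k) is maximised at the centre of the row: C(18,9) = 48,620.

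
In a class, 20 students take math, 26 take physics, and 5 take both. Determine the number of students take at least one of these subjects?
41

|A∪B| = |A|+|B|-|A∩B| = 20+26-5 = 41.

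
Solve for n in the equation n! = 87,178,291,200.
14
n! is strictly increasing. 12! = 479,001,600, 13! = 6,227,020,800, 14! = 87,178,291,200 ✓. So n = 14.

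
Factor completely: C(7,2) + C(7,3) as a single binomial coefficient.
C(8,3)

Solution: By Pascal's identity: C(7,2) + C(7,3) = C(8,3) = 56.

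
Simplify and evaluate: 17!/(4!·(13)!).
2,380

Explanation: This is C(17,4) = 2,380.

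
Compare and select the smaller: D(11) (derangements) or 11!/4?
11!/4

Reasoning: D(11) = (11-1)·[D(10) + D(9)] = 10·[1,334,961 + 133,496] = 14,684,570; 11!/4 = 39,916,800/4 = 9,979,200.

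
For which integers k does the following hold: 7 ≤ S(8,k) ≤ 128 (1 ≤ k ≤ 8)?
2, 7

Reasoning: S(8,1)=1; S(8,2)=127; S(8,3)=966; S(8,4)=1,701; S(8,5)=1,050; S(8,6)=266; S(8,7)=28; S(8,8)=1. So valid k = 2, 7.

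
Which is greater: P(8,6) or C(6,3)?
P(8,6)=20,160, C(6,3)=20.

Answer: P(8,6)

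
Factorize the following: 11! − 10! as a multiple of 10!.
10 × 10! = 36,288,000

Working:
11! − 10! = 11·10! − 10! = (11 − 1)·10! = 10 × 10! = 36,288,000.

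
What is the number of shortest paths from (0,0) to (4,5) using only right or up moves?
126

Explanation: Choose 4 rights from 9 moves: C(9,4) = 126.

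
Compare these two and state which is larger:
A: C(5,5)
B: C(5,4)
B
A=C(5,5)=1, B=C(5,4)=5.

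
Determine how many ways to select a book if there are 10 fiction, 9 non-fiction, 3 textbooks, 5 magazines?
27

Reasoning: By the addition principle: 10 + 9 + 3 + 5 = 27.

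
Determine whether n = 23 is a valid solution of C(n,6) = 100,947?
Yes

Explanation: C(23,6) = 23·22·21·20·19·18/6! = 72,681,840/720 = 100,947, which equals 100,947.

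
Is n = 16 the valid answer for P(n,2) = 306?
No

Reasoning: P(16,2) = 16·15 = 240, which does not equal 306.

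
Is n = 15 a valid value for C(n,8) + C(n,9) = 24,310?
No

Reasoning: C(15,8) + C(15,9) = 6,435 + 5,005 = 11,440, which does not equal 24,310.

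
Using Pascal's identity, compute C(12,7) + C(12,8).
1,287
C(12,7) + C(12,8) = C(13,8) = 1,287.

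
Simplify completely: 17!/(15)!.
272

Working:
This equals 17×16 = 272.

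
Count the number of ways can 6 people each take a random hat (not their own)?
265

Solution: Using D(n) = (n-1)[D(n-1) + D(n-2)]:
D(6) = (6-1) × [D(5) + D(4)]
      = 5 × [44 + 9]
      = 5 × 53
      = 265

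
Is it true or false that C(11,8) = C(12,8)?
False

Solution: LHS = C(11,8) = 165; RHS = C(12,8) = 495. 165 ≠ 495, so the statement does not hold.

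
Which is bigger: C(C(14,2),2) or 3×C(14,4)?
C(C(14,2),2)

Solution: C(C(14,2),2)=4,095, 3×C(14,4)=3,003.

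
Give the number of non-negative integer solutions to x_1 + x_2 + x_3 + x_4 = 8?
C(8+4-1, 4-1) = 165.
Final answer: 165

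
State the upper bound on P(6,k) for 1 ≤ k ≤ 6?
720

P(6,k) increases in k, so maximum at k = 6: 6! = 720.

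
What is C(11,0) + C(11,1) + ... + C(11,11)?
2,048

Explanation: Sum of binomial coefficients = 2^11 = 2,048.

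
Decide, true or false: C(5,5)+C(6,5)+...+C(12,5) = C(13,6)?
True

Explanation: Hockey stick identity gives Σ = C(13,6) = 1,716; RHS C(13,6) = 1,716.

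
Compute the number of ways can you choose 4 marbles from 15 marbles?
C(15,4) = 15! / (4! × (15-4)!)
         = 15! / (4! × 11!)
         = 1,365

Answer: 1,365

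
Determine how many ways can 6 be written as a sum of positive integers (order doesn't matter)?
Pentagonal recurrence p(n) = p(n−1) + p(n−2) − p(n−5) − p(n−7) + …: p(6) = p(5) + p(4) − p(1) = 7 + 5 − 1 = 11.
Final answer: 11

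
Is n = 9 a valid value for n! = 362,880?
Yes

Working:
9! = 9·8! = 9·40,320 = 362,880, which equals 362,880.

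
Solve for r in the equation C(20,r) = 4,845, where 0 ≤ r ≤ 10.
C(20,r) is increasing for 0 ≤ r ≤ 10. Stepping up (C(20,r+1) = C(20,r)·(20−r)/(r+1)): C(20,1) = 20, C(20,2) = 190, C(20,3) = 1,140, C(20,4) = 4,845 ✓. So r = 4.

Answer: 4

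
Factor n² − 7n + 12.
Seek roots whose sum is 7 and product is 12: (3, 4). So n² − 7n + 12 = (n − 3)(n − 4).

Answer: (n − 3)(n − 4)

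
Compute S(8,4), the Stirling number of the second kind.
1,701

Explanation: Using the Stirling recurrence: S(n,k) = k·S(n-1,k) + S(n-1,k-1)
S(8,4) = 4·S(7,4) + S(7,3)
         = 4·350 + 301
         = 1400 + 301
         = 1,701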